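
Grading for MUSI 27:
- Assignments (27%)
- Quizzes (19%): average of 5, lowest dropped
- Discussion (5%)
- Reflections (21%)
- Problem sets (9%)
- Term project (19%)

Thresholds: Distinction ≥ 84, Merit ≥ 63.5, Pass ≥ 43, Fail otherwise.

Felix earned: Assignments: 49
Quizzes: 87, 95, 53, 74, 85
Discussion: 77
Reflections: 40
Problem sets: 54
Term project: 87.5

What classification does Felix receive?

Quizzes: drop 53 → average of remaining 4 = 341/4 = 85.25
Weighted total:
  Assignments 49 × 0.27 = 13.23
  Quizzes 85.25 × 0.19 = 16.1975
  Discussion 77 × 0.05 = 3.85
  Reflections 40 × 0.21 = 8.4
  Problem sets 54 × 0.09 = 4.86
  Term project 87.5 × 0.19 = 16.625
Sum = 63.1625
63.1625 is ≥ 43 and < 63.5 → Pass

Pass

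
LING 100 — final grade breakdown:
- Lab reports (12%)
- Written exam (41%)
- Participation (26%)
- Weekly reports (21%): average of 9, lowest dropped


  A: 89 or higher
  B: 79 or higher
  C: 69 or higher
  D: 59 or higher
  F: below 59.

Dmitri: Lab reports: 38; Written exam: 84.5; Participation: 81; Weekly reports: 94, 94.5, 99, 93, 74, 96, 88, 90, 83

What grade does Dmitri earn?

B

Weekly reports: drop 74 → average of remaining 8 = 737.5/8 = 92.1875
Weighted total:
  Lab reports 38 × 0.12 = 4.56
  Written exam 84.5 × 0.41 = 34.645
  Participation 81 × 0.26 = 21.06
  Weekly reports 92.1875 × 0.21 = 19.359375
Sum = 79.624375
79.624375 is ≥ 79 and < 89 → B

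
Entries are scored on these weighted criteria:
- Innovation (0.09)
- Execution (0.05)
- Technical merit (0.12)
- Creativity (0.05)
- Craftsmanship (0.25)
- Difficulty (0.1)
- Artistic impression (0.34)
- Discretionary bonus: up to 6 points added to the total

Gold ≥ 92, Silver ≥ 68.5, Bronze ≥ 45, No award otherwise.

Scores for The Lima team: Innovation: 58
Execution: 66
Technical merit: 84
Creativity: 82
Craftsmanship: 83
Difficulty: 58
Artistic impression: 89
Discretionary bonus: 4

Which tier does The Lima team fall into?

Silver

Weighted total:
  Innovation 58 × 0.09 = 5.22
  Execution 66 × 0.05 = 3.3
  Technical merit 84 × 0.12 = 10.08
  Creativity 82 × 0.05 = 4.1
  Craftsmanship 83 × 0.25 = 20.75
  Difficulty 58 × 0.1 = 5.8
  Artistic impression 89 × 0.34 = 30.26
Sum = 79.51
Discretionary bonus: 79.51 + 4 = 83.51
83.51 is ≥ 68.5 and < 92 → Silver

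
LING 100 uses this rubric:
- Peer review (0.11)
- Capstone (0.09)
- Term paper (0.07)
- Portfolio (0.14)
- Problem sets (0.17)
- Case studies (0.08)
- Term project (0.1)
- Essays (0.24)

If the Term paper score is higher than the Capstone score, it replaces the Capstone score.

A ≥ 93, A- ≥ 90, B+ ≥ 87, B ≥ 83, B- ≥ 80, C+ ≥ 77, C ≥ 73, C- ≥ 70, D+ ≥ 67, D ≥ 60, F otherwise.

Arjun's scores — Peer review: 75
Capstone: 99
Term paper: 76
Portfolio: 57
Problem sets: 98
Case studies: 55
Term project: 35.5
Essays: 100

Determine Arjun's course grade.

C+

Term paper (76) ≤ Capstone (99), so Capstone stays at 99.
Weighted total:
  Peer review 75 × 0.11 = 8.25
  Capstone 99 × 0.09 = 8.91
  Term paper 76 × 0.07 = 5.32
  Portfolio 57 × 0.14 = 7.98
  Problem sets 98 × 0.17 = 16.66
  Case studies 55 × 0.08 = 4.4
  Term project 35.5 × 0.1 = 3.55
  Essays 100 × 0.24 = 24
Sum = 79.07
79.07 is ≥ 77 and < 80 → C+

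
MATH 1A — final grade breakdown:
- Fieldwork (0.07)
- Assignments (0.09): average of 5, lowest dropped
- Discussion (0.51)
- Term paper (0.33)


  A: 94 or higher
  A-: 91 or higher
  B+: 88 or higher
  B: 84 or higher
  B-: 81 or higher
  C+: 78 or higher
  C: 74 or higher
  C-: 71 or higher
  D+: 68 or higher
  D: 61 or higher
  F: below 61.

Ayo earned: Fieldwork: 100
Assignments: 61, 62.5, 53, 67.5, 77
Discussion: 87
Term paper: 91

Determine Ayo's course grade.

Assignments: drop 53 → average of remaining 4 = 268/4 = 67
Weighted total:
  Fieldwork 100 × 0.07 = 7
  Assignments 67 × 0.09 = 6.03
  Discussion 87 × 0.51 = 44.37
  Term paper 91 × 0.33 = 30.03
Sum = 87.43
87.43 is ≥ 84 and < 88 → B

B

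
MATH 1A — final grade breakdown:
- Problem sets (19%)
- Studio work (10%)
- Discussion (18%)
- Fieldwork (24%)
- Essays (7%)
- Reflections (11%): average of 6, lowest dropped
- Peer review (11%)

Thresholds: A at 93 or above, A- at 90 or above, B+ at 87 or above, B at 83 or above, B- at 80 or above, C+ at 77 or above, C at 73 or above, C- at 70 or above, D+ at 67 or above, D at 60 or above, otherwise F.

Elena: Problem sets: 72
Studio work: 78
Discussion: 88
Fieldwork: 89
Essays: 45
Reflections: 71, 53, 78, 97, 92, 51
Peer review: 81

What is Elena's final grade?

Reflections: drop 51 → average of remaining 5 = 391/5 = 78.2
Weighted total:
  Problem sets 72 × 0.19 = 13.68
  Studio work 78 × 0.1 = 7.8
  Discussion 88 × 0.18 = 15.84
  Fieldwork 89 × 0.24 = 21.36
  Essays 45 × 0.07 = 3.15
  Reflections 78.2 × 0.11 = 8.602
  Peer review 81 × 0.11 = 8.91
Sum = 79.342
79.342 is ≥ 77 and < 80 → C+

C+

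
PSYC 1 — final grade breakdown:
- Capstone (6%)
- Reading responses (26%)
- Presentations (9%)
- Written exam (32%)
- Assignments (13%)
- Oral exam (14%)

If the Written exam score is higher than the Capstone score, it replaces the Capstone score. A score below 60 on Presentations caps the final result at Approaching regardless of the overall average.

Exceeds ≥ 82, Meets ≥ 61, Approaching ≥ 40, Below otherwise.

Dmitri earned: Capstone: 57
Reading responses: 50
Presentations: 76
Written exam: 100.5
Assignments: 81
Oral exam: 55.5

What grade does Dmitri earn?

Written exam (100.5) > Capstone (57), so Capstone counts as 100.5.
Presentations score 76 ≥ 60: minimum met.
Weighted total:
  Capstone 100.5 × 0.06 = 6.03
  Reading responses 50 × 0.26 = 13
  Presentations 76 × 0.09 = 6.84
  Written exam 100.5 × 0.32 = 32.16
  Assignments 81 × 0.13 = 10.53
  Oral exam 55.5 × 0.14 = 7.77
Sum = 76.33
76.33 is ≥ 61 and < 82 → Meets

Meets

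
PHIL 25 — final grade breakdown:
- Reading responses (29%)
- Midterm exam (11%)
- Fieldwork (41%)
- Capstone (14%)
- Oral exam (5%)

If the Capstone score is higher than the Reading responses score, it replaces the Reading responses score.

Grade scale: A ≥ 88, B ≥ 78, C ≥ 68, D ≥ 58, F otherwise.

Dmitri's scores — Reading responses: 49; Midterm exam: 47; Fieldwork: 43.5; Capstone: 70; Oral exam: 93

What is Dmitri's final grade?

Capstone (70) > Reading responses (49), so Reading responses counts as 70.
Weighted total:
  Reading responses 70 × 0.29 = 20.3
  Midterm exam 47 × 0.11 = 5.17
  Fieldwork 43.5 × 0.41 = 17.835
  Capstone 70 × 0.14 = 9.8
  Oral exam 93 × 0.05 = 4.65
Sum = 57.755
57.755 < 58 → F

F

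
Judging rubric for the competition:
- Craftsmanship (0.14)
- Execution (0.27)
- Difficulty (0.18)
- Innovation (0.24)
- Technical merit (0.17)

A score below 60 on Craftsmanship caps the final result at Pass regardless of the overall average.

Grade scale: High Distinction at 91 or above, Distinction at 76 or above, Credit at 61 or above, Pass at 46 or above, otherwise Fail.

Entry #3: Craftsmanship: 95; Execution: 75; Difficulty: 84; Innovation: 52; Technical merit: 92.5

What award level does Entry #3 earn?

Craftsmanship score 95 ≥ 60: minimum met.
Weighted total:
  Craftsmanship 95 × 0.14 = 13.3
  Execution 75 × 0.27 = 20.25
  Difficulty 84 × 0.18 = 15.12
  Innovation 52 × 0.24 = 12.48
  Technical merit 92.5 × 0.17 = 15.725
Sum = 76.875
76.875 is ≥ 76 and < 91 → Distinction

Distinction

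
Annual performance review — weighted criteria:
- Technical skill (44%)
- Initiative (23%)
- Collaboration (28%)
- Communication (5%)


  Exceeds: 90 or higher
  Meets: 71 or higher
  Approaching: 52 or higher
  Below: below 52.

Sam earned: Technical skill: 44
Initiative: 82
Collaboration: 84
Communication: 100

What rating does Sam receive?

Weighted total:
  Technical skill 44 × 0.44 = 19.36
  Initiative 82 × 0.23 = 18.86
  Collaboration 84 × 0.28 = 23.52
  Communication 100 × 0.05 = 5
Sum = 66.74
66.74 is ≥ 52 and < 71 → Approaching

Approaching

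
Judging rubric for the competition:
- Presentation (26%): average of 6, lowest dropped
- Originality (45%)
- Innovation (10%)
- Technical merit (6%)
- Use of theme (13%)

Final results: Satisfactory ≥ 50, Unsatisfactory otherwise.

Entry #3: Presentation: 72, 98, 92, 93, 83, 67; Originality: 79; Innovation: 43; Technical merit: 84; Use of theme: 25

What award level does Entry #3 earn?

Satisfactory

Presentation: drop 67 → average of remaining 5 = 438/5 = 87.6
Weighted total:
  Presentation 87.6 × 0.26 = 22.776
  Originality 79 × 0.45 = 35.55
  Innovation 43 × 0.1 = 4.3
  Technical merit 84 × 0.06 = 5.04
  Use of theme 25 × 0.13 = 3.25
Sum = 70.916
70.916 ≥ 50 → Satisfactory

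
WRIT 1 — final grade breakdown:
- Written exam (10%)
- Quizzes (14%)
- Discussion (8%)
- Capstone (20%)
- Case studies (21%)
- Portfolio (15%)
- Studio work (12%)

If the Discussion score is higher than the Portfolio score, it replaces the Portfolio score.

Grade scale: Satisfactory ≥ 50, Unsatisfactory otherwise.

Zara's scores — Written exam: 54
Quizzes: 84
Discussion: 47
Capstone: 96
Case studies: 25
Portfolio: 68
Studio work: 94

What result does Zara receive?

Satisfactory

Discussion (47) ≤ Portfolio (68), so Portfolio stays at 68.
Weighted total:
  Written exam 54 × 0.1 = 5.4
  Quizzes 84 × 0.14 = 11.76
  Discussion 47 × 0.08 = 3.76
  Capstone 96 × 0.2 = 19.2
  Case studies 25 × 0.21 = 5.25
  Portfolio 68 × 0.15 = 10.2
  Studio work 94 × 0.12 = 11.28
Sum = 66.85
66.85 ≥ 50 → Satisfactory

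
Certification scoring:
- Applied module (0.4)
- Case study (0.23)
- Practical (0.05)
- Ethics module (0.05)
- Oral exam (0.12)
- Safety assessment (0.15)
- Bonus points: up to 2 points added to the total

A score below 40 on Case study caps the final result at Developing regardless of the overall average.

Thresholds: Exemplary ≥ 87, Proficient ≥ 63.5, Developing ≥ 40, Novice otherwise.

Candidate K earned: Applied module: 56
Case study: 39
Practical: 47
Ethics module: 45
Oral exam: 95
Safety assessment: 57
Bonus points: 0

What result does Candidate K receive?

Case study score 39 < 40: minimum not met.
Weighted total:
  Applied module 56 × 0.4 = 22.4
  Case study 39 × 0.23 = 8.97
  Practical 47 × 0.05 = 2.35
  Ethics module 45 × 0.05 = 2.25
  Oral exam 95 × 0.12 = 11.4
  Safety assessment 57 × 0.15 = 8.55
Sum = 55.92
Bonus points: 55.92 + 0 = 55.92
55.92 would be Developing; cap at Developing applies → Developing.

Developing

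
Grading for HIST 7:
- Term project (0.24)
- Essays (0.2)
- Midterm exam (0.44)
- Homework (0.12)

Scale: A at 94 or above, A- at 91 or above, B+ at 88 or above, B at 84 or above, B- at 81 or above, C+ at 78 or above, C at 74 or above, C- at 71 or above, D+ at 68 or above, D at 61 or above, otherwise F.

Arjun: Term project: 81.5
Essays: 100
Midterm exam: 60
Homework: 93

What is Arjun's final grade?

C

Weighted total:
  Term project 81.5 × 0.24 = 19.56
  Essays 100 × 0.2 = 20
  Midterm exam 60 × 0.44 = 26.4
  Homework 93 × 0.12 = 11.16
Sum = 77.12
77.12 is ≥ 74 and < 78 → C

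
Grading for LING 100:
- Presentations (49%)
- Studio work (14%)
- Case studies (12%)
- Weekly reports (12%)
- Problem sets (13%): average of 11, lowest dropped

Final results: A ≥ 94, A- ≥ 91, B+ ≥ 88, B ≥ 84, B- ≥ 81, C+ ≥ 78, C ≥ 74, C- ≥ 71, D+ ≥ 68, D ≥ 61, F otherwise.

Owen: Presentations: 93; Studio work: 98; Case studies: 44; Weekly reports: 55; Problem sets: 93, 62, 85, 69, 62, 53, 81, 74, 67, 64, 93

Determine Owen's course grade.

C+

Problem sets: drop 53 → average of remaining 10 = 750/10 = 75
Weighted total:
  Presentations 93 × 0.49 = 45.57
  Studio work 98 × 0.14 = 13.72
  Case studies 44 × 0.12 = 5.28
  Weekly reports 55 × 0.12 = 6.6
  Problem sets 75 × 0.13 = 9.75
Sum = 80.92
80.92 is ≥ 78 and < 81 → C+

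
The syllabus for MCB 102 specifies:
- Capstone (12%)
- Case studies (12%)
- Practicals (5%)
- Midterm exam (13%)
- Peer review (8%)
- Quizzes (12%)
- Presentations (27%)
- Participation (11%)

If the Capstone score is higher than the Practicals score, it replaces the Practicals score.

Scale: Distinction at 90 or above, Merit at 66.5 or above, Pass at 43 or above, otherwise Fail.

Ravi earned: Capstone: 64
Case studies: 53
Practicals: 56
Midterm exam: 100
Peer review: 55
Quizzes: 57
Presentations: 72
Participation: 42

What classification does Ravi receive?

Pass

Capstone (64) > Practicals (56), so Practicals counts as 64.
Weighted total:
  Capstone 64 × 0.12 = 7.68
  Case studies 53 × 0.12 = 6.36
  Practicals 64 × 0.05 = 3.2
  Midterm exam 100 × 0.13 = 13
  Peer review 55 × 0.08 = 4.4
  Quizzes 57 × 0.12 = 6.84
  Presentations 72 × 0.27 = 19.44
  Participation 42 × 0.11 = 4.62
Sum = 65.54
65.54 is ≥ 43 and < 66.5 → Pass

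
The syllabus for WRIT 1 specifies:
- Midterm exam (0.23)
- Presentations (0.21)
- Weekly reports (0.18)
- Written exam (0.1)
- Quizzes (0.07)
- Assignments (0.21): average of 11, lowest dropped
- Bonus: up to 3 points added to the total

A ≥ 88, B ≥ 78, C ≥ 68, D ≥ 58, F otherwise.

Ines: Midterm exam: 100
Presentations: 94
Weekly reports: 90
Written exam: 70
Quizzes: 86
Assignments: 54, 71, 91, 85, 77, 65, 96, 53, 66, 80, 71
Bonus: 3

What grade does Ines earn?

Assignments: drop 53 → average of remaining 10 = 756/10 = 75.6
Weighted total:
  Midterm exam 100 × 0.23 = 23
  Presentations 94 × 0.21 = 19.74
  Weekly reports 90 × 0.18 = 16.2
  Written exam 70 × 0.1 = 7
  Quizzes 86 × 0.07 = 6.02
  Assignments 75.6 × 0.21 = 15.876
Sum = 87.836
Bonus: 87.836 + 3 = 90.836
90.836 ≥ 88 → A

A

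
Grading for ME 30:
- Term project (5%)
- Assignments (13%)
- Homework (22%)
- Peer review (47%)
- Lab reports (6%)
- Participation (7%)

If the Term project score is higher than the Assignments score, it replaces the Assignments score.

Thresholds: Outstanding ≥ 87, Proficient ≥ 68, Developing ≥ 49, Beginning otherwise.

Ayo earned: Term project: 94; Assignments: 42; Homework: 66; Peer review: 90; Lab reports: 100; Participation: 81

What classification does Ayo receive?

Term project (94) > Assignments (42), so Assignments counts as 94.
Weighted total:
  Term project 94 × 0.05 = 4.7
  Assignments 94 × 0.13 = 12.22
  Homework 66 × 0.22 = 14.52
  Peer review 90 × 0.47 = 42.3
  Lab reports 100 × 0.06 = 6
  Participation 81 × 0.07 = 5.67
Sum = 85.41
85.41 is ≥ 68 and < 87 → Proficient

Proficient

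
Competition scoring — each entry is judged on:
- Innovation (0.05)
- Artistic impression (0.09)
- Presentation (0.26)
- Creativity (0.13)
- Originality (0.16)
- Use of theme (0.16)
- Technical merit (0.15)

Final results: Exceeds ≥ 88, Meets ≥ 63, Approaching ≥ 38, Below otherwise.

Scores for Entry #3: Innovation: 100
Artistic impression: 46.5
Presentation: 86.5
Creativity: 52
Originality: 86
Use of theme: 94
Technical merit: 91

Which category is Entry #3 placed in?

Meets

Weighted total:
  Innovation 100 × 0.05 = 5
  Artistic impression 46.5 × 0.09 = 4.185
  Presentation 86.5 × 0.26 = 22.49
  Creativity 52 × 0.13 = 6.76
  Originality 86 × 0.16 = 13.76
  Use of theme 94 × 0.16 = 15.04
  Technical merit 91 × 0.15 = 13.65
Sum = 80.885
80.885 is ≥ 63 and < 88 → Meets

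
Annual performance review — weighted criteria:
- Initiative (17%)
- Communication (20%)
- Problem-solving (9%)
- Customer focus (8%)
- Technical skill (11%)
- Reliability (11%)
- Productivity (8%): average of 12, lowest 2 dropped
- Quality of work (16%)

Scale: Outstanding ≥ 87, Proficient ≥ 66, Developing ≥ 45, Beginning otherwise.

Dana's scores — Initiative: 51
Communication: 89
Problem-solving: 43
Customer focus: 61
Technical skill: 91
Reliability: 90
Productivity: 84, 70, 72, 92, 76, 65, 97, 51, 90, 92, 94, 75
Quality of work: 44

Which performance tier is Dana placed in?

Productivity: drop 51, 65 → average of remaining 10 = 842/10 = 84.2
Weighted total:
  Initiative 51 × 0.17 = 8.67
  Communication 89 × 0.2 = 17.8
  Problem-solving 43 × 0.09 = 3.87
  Customer focus 61 × 0.08 = 4.88
  Technical skill 91 × 0.11 = 10.01
  Reliability 90 × 0.11 = 9.9
  Productivity 84.2 × 0.08 = 6.736
  Quality of work 44 × 0.16 = 7.04
Sum = 68.906
68.906 is ≥ 66 and < 87 → Proficient

Proficient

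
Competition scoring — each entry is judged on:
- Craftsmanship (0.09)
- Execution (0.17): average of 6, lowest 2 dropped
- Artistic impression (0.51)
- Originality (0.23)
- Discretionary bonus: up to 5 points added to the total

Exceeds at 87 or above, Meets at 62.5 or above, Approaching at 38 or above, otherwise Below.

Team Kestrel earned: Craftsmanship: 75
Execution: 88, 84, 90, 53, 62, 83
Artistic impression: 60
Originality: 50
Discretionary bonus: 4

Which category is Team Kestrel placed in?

Execution: drop 53, 62 → average of remaining 4 = 345/4 = 86.25
Weighted total:
  Craftsmanship 75 × 0.09 = 6.75
  Execution 86.25 × 0.17 = 14.6625
  Artistic impression 60 × 0.51 = 30.6
  Originality 50 × 0.23 = 11.5
Sum = 63.5125
Discretionary bonus: 63.5125 + 4 = 67.5125
67.5125 is ≥ 62.5 and < 87 → Meets

Meets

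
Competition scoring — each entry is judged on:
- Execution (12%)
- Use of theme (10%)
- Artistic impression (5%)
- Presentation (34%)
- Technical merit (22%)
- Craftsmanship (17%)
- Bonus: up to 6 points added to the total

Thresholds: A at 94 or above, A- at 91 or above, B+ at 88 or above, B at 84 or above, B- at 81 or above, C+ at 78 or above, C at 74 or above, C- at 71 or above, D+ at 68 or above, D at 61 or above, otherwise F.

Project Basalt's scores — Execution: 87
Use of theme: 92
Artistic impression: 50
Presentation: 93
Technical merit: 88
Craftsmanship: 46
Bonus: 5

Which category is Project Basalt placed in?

Weighted total:
  Execution 87 × 0.12 = 10.44
  Use of theme 92 × 0.1 = 9.2
  Artistic impression 50 × 0.05 = 2.5
  Presentation 93 × 0.34 = 31.62
  Technical merit 88 × 0.22 = 19.36
  Craftsmanship 46 × 0.17 = 7.82
Sum = 80.94
Bonus: 80.94 + 5 = 85.94
85.94 is ≥ 84 and < 88 → B

B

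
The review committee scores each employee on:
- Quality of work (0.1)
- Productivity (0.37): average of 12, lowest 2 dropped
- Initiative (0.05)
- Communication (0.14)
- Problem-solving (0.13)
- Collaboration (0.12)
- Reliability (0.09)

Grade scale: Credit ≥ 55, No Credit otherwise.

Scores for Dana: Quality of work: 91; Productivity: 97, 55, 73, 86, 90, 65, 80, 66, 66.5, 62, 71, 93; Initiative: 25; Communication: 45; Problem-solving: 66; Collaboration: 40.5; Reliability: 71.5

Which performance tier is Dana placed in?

Productivity: drop 55, 62 → average of remaining 10 = 787.5/10 = 78.75
Weighted total:
  Quality of work 91 × 0.1 = 9.1
  Productivity 78.75 × 0.37 = 29.1375
  Initiative 25 × 0.05 = 1.25
  Communication 45 × 0.14 = 6.3
  Problem-solving 66 × 0.13 = 8.58
  Collaboration 40.5 × 0.12 = 4.86
  Reliability 71.5 × 0.09 = 6.435
Sum = 65.6625
65.6625 ≥ 55 → Credit

Credit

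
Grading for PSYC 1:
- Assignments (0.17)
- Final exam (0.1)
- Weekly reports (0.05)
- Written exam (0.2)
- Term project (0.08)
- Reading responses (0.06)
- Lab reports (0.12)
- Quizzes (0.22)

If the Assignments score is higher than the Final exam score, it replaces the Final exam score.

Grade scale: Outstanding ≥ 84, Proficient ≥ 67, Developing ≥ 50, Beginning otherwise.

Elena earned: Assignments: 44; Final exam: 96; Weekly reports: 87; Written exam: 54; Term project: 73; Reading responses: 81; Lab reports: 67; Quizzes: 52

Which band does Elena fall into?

Developing

Assignments (44) ≤ Final exam (96), so Final exam stays at 96.
Weighted total:
  Assignments 44 × 0.17 = 7.48
  Final exam 96 × 0.1 = 9.6
  Weekly reports 87 × 0.05 = 4.35
  Written exam 54 × 0.2 = 10.8
  Term project 73 × 0.08 = 5.84
  Reading responses 81 × 0.06 = 4.86
  Lab reports 67 × 0.12 = 8.04
  Quizzes 52 × 0.22 = 11.44
Sum = 62.41
62.41 is ≥ 50 and < 67 → Developing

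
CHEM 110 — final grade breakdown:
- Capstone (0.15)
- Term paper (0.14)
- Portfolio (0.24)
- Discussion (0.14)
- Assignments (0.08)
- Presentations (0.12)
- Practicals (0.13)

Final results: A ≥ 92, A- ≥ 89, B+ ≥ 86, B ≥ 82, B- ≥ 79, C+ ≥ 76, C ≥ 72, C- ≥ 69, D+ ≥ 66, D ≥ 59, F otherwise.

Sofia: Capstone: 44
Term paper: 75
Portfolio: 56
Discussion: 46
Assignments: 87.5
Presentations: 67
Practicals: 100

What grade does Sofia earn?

D

Weighted total:
  Capstone 44 × 0.15 = 6.6
  Term paper 75 × 0.14 = 10.5
  Portfolio 56 × 0.24 = 13.44
  Discussion 46 × 0.14 = 6.44
  Assignments 87.5 × 0.08 = 7
  Presentations 67 × 0.12 = 8.04
  Practicals 100 × 0.13 = 13
Sum = 65.02
65.02 is ≥ 59 and < 66 → D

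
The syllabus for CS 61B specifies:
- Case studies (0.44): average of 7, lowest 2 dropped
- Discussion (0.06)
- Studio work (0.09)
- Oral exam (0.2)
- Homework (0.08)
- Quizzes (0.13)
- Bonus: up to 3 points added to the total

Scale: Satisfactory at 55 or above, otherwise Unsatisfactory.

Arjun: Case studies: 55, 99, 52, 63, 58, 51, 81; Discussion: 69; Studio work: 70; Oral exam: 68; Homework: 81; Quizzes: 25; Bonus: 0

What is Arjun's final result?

Satisfactory

Case studies: drop 51, 52 → average of remaining 5 = 356/5 = 71.2
Weighted total:
  Case studies 71.2 × 0.44 = 31.328
  Discussion 69 × 0.06 = 4.14
  Studio work 70 × 0.09 = 6.3
  Oral exam 68 × 0.2 = 13.6
  Homework 81 × 0.08 = 6.48
  Quizzes 25 × 0.13 = 3.25
Sum = 65.098
Bonus: 65.098 + 0 = 65.098
65.098 ≥ 55 → Satisfactory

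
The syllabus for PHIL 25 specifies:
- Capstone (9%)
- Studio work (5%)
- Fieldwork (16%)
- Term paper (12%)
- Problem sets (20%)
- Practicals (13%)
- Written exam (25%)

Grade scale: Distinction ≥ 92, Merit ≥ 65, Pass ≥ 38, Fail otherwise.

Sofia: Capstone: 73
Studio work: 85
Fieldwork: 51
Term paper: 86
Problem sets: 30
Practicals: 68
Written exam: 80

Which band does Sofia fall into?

Pass

Weighted total:
  Capstone 73 × 0.09 = 6.57
  Studio work 85 × 0.05 = 4.25
  Fieldwork 51 × 0.16 = 8.16
  Term paper 86 × 0.12 = 10.32
  Problem sets 30 × 0.2 = 6
  Practicals 68 × 0.13 = 8.84
  Written exam 80 × 0.25 = 20
Sum = 64.14
64.14 is ≥ 38 and < 65 → Pass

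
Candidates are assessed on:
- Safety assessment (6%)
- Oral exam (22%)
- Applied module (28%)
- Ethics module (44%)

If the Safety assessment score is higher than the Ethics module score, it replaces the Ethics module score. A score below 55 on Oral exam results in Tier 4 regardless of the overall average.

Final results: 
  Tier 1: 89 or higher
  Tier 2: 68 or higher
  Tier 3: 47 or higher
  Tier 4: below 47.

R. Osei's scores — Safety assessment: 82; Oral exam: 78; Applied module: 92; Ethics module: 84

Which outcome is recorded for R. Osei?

Safety assessment (82) ≤ Ethics module (84), so Ethics module stays at 84.
Oral exam score 78 ≥ 55: minimum met.
Weighted total:
  Safety assessment 82 × 0.06 = 4.92
  Oral exam 78 × 0.22 = 17.16
  Applied module 92 × 0.28 = 25.76
  Ethics module 84 × 0.44 = 36.96
Sum = 84.8
84.8 is ≥ 68 and < 89 → Tier 2

Tier 2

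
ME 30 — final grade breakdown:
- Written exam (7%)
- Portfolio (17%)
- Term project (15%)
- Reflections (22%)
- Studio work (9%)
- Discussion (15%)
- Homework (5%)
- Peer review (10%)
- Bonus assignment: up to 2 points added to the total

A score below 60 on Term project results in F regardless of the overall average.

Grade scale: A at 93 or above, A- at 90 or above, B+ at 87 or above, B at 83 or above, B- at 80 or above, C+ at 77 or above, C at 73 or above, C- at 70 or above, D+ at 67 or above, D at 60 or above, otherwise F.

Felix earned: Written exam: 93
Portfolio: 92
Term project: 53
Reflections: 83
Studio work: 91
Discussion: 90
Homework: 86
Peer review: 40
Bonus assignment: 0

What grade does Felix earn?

Term project score 53 < 60: minimum not met.
Weighted total:
  Written exam 93 × 0.07 = 6.51
  Portfolio 92 × 0.17 = 15.64
  Term project 53 × 0.15 = 7.95
  Reflections 83 × 0.22 = 18.26
  Studio work 91 × 0.09 = 8.19
  Discussion 90 × 0.15 = 13.5
  Homework 86 × 0.05 = 4.3
  Peer review 40 × 0.1 = 4
Sum = 78.35
Bonus assignment: 78.35 + 0 = 78.35
Because the Term project minimum was not met, the result is F.

F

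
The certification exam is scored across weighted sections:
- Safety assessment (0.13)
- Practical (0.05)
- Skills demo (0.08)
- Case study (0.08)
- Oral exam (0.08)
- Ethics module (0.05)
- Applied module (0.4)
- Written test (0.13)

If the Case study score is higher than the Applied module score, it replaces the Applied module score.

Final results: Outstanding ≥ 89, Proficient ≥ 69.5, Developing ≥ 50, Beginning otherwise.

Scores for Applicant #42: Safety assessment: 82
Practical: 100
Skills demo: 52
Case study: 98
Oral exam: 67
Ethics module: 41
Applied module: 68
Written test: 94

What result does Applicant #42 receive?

Case study (98) > Applied module (68), so Applied module counts as 98.
Weighted total:
  Safety assessment 82 × 0.13 = 10.66
  Practical 100 × 0.05 = 5
  Skills demo 52 × 0.08 = 4.16
  Case study 98 × 0.08 = 7.84
  Oral exam 67 × 0.08 = 5.36
  Ethics module 41 × 0.05 = 2.05
  Applied module 98 × 0.4 = 39.2
  Written test 94 × 0.13 = 12.22
Sum = 86.49
86.49 is ≥ 69.5 and < 89 → Proficient

Proficient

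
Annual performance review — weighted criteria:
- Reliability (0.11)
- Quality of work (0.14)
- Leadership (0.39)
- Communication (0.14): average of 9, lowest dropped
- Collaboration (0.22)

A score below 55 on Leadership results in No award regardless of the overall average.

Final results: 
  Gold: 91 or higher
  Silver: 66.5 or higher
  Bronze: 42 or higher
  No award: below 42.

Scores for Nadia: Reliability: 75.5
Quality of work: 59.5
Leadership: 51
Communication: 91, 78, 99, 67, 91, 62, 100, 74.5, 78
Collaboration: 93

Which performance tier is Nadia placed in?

No award

Communication: drop 62 → average of remaining 8 = 678.5/8 = 84.8125
Leadership score 51 < 55: minimum not met.
Weighted total:
  Reliability 75.5 × 0.11 = 8.305
  Quality of work 59.5 × 0.14 = 8.33
  Leadership 51 × 0.39 = 19.89
  Communication 84.8125 × 0.14 = 11.87375
  Collaboration 93 × 0.22 = 20.46
Sum = 68.85875
Because the Leadership minimum was not met, the result is No award.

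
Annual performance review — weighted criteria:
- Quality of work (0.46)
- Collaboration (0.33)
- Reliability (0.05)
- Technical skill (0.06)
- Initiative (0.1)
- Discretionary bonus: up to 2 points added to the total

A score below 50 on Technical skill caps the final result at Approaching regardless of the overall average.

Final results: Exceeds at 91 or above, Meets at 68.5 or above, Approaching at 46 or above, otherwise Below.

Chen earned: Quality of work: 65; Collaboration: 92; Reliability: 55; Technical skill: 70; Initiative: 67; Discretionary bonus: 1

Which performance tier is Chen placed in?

Technical skill score 70 ≥ 50: minimum met.
Weighted total:
  Quality of work 65 × 0.46 = 29.9
  Collaboration 92 × 0.33 = 30.36
  Reliability 55 × 0.05 = 2.75
  Technical skill 70 × 0.06 = 4.2
  Initiative 67 × 0.1 = 6.7
Sum = 73.91
Discretionary bonus: 73.91 + 1 = 74.91
74.91 is ≥ 68.5 and < 91 → Meets

Meets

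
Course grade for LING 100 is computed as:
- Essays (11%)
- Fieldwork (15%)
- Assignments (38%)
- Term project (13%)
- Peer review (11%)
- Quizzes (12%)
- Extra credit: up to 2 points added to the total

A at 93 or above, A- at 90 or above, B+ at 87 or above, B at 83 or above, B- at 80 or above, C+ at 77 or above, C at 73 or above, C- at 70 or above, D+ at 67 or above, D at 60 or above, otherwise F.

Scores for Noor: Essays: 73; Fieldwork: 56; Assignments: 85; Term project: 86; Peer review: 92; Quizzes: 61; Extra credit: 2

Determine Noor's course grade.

Weighted total:
  Essays 73 × 0.11 = 8.03
  Fieldwork 56 × 0.15 = 8.4
  Assignments 85 × 0.38 = 32.3
  Term project 86 × 0.13 = 11.18
  Peer review 92 × 0.11 = 10.12
  Quizzes 61 × 0.12 = 7.32
Sum = 77.35
Extra credit: 77.35 + 2 = 79.35
79.35 is ≥ 77 and < 80 → C+

C+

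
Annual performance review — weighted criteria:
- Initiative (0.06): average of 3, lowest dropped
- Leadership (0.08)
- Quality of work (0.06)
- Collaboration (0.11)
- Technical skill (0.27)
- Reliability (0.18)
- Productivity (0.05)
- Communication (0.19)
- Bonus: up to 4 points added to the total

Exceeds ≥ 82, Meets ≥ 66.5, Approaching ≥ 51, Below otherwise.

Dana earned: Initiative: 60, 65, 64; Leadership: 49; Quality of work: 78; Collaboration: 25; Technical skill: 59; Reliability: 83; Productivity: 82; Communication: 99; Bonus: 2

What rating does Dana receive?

Meets

Initiative: drop 60 → average of remaining 2 = 129/2 = 64.5
Weighted total:
  Initiative 64.5 × 0.06 = 3.87
  Leadership 49 × 0.08 = 3.92
  Quality of work 78 × 0.06 = 4.68
  Collaboration 25 × 0.11 = 2.75
  Technical skill 59 × 0.27 = 15.93
  Reliability 83 × 0.18 = 14.94
  Productivity 82 × 0.05 = 4.1
  Communication 99 × 0.19 = 18.81
Sum = 69
Bonus: 69 + 2 = 71
71 is ≥ 66.5 and < 82 → Meets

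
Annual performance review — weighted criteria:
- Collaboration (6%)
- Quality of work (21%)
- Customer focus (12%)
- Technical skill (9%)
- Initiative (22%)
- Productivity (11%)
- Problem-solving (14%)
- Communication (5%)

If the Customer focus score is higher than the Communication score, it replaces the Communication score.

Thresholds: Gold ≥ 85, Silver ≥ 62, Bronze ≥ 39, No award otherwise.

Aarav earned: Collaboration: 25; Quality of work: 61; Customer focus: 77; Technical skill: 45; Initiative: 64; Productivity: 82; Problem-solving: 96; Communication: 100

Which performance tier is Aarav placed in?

Silver

Customer focus (77) ≤ Communication (100), so Communication stays at 100.
Weighted total:
  Collaboration 25 × 0.06 = 1.5
  Quality of work 61 × 0.21 = 12.81
  Customer focus 77 × 0.12 = 9.24
  Technical skill 45 × 0.09 = 4.05
  Initiative 64 × 0.22 = 14.08
  Productivity 82 × 0.11 = 9.02
  Problem-solving 96 × 0.14 = 13.44
  Communication 100 × 0.05 = 5
Sum = 69.14
69.14 is ≥ 62 and < 85 → Silver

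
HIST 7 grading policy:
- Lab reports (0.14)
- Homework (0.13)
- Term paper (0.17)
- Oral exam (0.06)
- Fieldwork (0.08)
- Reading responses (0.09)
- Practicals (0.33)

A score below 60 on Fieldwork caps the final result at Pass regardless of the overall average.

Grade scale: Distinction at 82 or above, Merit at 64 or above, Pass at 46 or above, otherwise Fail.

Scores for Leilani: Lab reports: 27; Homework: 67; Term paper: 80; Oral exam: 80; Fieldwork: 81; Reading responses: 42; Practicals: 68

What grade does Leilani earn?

Pass

Fieldwork score 81 ≥ 60: minimum met.
Weighted total:
  Lab reports 27 × 0.14 = 3.78
  Homework 67 × 0.13 = 8.71
  Term paper 80 × 0.17 = 13.6
  Oral exam 80 × 0.06 = 4.8
  Fieldwork 81 × 0.08 = 6.48
  Reading responses 42 × 0.09 = 3.78
  Practicals 68 × 0.33 = 22.44
Sum = 63.59
63.59 is ≥ 46 and < 64 → Pass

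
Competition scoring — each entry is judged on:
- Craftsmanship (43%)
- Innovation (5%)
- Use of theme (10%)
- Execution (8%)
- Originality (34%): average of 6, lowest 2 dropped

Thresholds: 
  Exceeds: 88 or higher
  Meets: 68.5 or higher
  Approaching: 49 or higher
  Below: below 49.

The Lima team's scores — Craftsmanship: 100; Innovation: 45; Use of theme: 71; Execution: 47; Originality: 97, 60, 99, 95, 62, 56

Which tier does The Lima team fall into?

Meets

Originality: drop 56, 60 → average of remaining 4 = 353/4 = 88.25
Weighted total:
  Craftsmanship 100 × 0.43 = 43
  Innovation 45 × 0.05 = 2.25
  Use of theme 71 × 0.1 = 7.1
  Execution 47 × 0.08 = 3.76
  Originality 88.25 × 0.34 = 30.005
Sum = 86.115
86.115 is ≥ 68.5 and < 88 → Meets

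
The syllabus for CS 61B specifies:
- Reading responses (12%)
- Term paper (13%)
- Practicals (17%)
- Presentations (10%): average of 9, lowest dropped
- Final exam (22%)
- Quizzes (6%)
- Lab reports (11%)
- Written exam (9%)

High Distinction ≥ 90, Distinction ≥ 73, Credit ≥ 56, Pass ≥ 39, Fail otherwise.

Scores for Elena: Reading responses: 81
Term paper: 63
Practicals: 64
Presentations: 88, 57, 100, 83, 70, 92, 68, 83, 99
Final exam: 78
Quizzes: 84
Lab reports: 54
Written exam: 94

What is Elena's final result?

Presentations: drop 57 → average of remaining 8 = 683/8 = 85.375
Weighted total:
  Reading responses 81 × 0.12 = 9.72
  Term paper 63 × 0.13 = 8.19
  Practicals 64 × 0.17 = 10.88
  Presentations 85.375 × 0.1 = 8.5375
  Final exam 78 × 0.22 = 17.16
  Quizzes 84 × 0.06 = 5.04
  Lab reports 54 × 0.11 = 5.94
  Written exam 94 × 0.09 = 8.46
Sum = 73.9275
73.9275 is ≥ 73 and < 90 → Distinction

Distinction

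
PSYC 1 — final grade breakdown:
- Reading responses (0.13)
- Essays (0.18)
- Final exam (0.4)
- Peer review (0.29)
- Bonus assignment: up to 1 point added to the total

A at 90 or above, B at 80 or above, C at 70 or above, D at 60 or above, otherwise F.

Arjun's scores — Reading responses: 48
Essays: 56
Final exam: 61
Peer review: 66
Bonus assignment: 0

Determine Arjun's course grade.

F

Weighted total:
  Reading responses 48 × 0.13 = 6.24
  Essays 56 × 0.18 = 10.08
  Final exam 61 × 0.4 = 24.4
  Peer review 66 × 0.29 = 19.14
Sum = 59.86
Bonus assignment: 59.86 + 0 = 59.86
59.86 < 60 → F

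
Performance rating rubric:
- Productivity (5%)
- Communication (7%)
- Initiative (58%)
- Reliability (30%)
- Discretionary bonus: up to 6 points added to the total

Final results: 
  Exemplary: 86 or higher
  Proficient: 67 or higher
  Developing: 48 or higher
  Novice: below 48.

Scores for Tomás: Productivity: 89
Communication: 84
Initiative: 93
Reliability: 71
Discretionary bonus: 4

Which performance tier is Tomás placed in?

Exemplary

Weighted total:
  Productivity 89 × 0.05 = 4.45
  Communication 84 × 0.07 = 5.88
  Initiative 93 × 0.58 = 53.94
  Reliability 71 × 0.3 = 21.3
Sum = 85.57
Discretionary bonus: 85.57 + 4 = 89.57
89.57 ≥ 86 → Exemplary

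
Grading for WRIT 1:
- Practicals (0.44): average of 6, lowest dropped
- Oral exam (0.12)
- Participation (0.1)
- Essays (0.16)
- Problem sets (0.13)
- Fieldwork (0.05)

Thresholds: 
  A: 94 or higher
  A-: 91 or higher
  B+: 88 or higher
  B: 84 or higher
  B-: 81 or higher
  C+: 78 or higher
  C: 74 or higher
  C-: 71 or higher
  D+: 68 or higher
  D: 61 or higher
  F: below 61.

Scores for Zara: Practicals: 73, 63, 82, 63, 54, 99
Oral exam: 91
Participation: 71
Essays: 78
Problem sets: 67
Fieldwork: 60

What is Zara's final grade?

Practicals: drop 54 → average of remaining 5 = 380/5 = 76
Weighted total:
  Practicals 76 × 0.44 = 33.44
  Oral exam 91 × 0.12 = 10.92
  Participation 71 × 0.1 = 7.1
  Essays 78 × 0.16 = 12.48
  Problem sets 67 × 0.13 = 8.71
  Fieldwork 60 × 0.05 = 3
Sum = 75.65
75.65 is ≥ 74 and < 78 → C

C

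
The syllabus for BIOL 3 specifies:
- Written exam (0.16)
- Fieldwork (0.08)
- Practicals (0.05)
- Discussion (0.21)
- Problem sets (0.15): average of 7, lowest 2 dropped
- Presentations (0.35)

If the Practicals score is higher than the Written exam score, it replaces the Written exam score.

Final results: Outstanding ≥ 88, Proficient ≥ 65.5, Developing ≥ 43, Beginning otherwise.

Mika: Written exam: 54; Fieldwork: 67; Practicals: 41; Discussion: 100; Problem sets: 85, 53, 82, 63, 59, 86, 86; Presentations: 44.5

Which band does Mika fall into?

Developing

Problem sets: drop 53, 59 → average of remaining 5 = 402/5 = 80.4
Practicals (41) ≤ Written exam (54), so Written exam stays at 54.
Weighted total:
  Written exam 54 × 0.16 = 8.64
  Fieldwork 67 × 0.08 = 5.36
  Practicals 41 × 0.05 = 2.05
  Discussion 100 × 0.21 = 21
  Problem sets 80.4 × 0.15 = 12.06
  Presentations 44.5 × 0.35 = 15.575
Sum = 64.685
64.685 is ≥ 43 and < 65.5 → Developing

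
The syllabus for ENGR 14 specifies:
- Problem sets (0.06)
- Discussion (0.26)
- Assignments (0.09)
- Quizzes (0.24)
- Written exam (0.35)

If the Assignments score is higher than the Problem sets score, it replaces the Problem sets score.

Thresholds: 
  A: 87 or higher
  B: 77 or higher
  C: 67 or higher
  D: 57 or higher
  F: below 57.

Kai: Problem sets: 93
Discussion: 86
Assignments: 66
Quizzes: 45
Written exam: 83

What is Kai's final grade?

C

Assignments (66) ≤ Problem sets (93), so Problem sets stays at 93.
Weighted total:
  Problem sets 93 × 0.06 = 5.58
  Discussion 86 × 0.26 = 22.36
  Assignments 66 × 0.09 = 5.94
  Quizzes 45 × 0.24 = 10.8
  Written exam 83 × 0.35 = 29.05
Sum = 73.73
73.73 is ≥ 67 and < 77 → C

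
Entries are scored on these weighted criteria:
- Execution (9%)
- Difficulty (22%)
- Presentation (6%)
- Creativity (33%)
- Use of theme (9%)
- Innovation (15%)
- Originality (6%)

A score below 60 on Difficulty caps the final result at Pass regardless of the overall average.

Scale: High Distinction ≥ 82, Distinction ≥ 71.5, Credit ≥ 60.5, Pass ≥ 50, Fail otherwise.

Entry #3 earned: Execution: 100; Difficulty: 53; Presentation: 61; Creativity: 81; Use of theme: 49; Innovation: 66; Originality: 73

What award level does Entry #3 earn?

Difficulty score 53 < 60: minimum not met.
Weighted total:
  Execution 100 × 0.09 = 9
  Difficulty 53 × 0.22 = 11.66
  Presentation 61 × 0.06 = 3.66
  Creativity 81 × 0.33 = 26.73
  Use of theme 49 × 0.09 = 4.41
  Innovation 66 × 0.15 = 9.9
  Originality 73 × 0.06 = 4.38
Sum = 69.74
69.74 would be Credit; cap at Pass applies → Pass.

Pass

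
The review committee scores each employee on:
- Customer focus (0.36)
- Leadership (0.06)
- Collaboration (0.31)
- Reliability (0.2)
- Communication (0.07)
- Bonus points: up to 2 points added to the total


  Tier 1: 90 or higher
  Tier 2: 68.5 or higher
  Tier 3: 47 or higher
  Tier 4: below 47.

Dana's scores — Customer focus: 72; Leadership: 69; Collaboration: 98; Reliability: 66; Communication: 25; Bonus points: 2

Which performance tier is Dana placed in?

Tier 2

Weighted total:
  Customer focus 72 × 0.36 = 25.92
  Leadership 69 × 0.06 = 4.14
  Collaboration 98 × 0.31 = 30.38
  Reliability 66 × 0.2 = 13.2
  Communication 25 × 0.07 = 1.75
Sum = 75.39
Bonus points: 75.39 + 2 = 77.39
77.39 is ≥ 68.5 and < 90 → Tier 2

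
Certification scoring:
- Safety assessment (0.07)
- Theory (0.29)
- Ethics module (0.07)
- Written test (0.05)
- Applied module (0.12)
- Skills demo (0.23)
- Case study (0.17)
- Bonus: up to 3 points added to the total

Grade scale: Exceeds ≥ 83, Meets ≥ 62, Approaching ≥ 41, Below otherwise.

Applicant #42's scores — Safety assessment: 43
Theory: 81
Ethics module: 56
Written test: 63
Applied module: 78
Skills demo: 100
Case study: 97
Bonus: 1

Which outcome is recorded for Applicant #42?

Weighted total:
  Safety assessment 43 × 0.07 = 3.01
  Theory 81 × 0.29 = 23.49
  Ethics module 56 × 0.07 = 3.92
  Written test 63 × 0.05 = 3.15
  Applied module 78 × 0.12 = 9.36
  Skills demo 100 × 0.23 = 23
  Case study 97 × 0.17 = 16.49
Sum = 82.42
Bonus: 82.42 + 1 = 83.42
83.42 ≥ 83 → Exceeds

Exceeds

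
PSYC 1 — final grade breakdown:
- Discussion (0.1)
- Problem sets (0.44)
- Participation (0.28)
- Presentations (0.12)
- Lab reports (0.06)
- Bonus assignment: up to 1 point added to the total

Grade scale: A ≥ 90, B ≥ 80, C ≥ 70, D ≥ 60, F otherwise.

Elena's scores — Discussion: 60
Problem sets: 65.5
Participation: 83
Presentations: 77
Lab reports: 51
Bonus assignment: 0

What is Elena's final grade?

Weighted total:
  Discussion 60 × 0.1 = 6
  Problem sets 65.5 × 0.44 = 28.82
  Participation 83 × 0.28 = 23.24
  Presentations 77 × 0.12 = 9.24
  Lab reports 51 × 0.06 = 3.06
Sum = 70.36
Bonus assignment: 70.36 + 0 = 70.36
70.36 is ≥ 70 and < 80 → C

C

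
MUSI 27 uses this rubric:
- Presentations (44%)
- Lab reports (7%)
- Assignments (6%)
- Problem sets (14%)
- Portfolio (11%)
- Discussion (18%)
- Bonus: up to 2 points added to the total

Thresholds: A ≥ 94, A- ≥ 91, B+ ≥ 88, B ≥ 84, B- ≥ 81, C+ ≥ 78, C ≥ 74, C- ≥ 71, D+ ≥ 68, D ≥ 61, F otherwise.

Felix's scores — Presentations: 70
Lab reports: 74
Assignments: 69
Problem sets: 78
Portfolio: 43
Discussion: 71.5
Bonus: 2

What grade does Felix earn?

Weighted total:
  Presentations 70 × 0.44 = 30.8
  Lab reports 74 × 0.07 = 5.18
  Assignments 69 × 0.06 = 4.14
  Problem sets 78 × 0.14 = 10.92
  Portfolio 43 × 0.11 = 4.73
  Discussion 71.5 × 0.18 = 12.87
Sum = 68.64
Bonus: 68.64 + 2 = 70.64
70.64 is ≥ 68 and < 71 → D+

D+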